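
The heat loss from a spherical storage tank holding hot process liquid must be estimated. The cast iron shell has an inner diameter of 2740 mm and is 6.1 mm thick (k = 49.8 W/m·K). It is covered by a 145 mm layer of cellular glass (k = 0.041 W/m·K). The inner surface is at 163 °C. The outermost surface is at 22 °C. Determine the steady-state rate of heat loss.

Q ≈ 1050 W

Each spherical layer contributes R = (1/r_i − 1/r_o)/(4πk):
R_cast iron shell = (1/1.37 − 1/1.3761)/(4π×49.8) = 5.17×10^-6 K/W
R_cellular glass = (1/1.3761 − 1/1.5211)/(4π×0.041) = 0.1345 K/W
R_total = 0.1345 K/W
Q = ΔT/R_total = 141/0.1345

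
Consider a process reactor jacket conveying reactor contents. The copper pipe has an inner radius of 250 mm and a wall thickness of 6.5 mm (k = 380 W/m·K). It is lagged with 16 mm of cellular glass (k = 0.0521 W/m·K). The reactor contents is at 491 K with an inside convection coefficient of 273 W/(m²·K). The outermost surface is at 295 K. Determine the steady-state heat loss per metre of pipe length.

q′ ≈ 1050 W/m

For a radial system each layer contributes R = ln(r_out/r_in)/(2πkL); films add R = 1/(hA).
R_inner film = 1/(h_i·2πr₁L) = 1/(273×2π×0.25×1) = 0.002332 K/W
R_copper pipe wall = ln(256.5/250)/(2π×380×1) = 1.075×10^-5 K/W
R_cellular glass = ln(272.5/256.5)/(2π×0.0521×1) = 0.1848 K/W
R_total = 0.1872 K/W
Q = ΔT/R_total = 196/0.1872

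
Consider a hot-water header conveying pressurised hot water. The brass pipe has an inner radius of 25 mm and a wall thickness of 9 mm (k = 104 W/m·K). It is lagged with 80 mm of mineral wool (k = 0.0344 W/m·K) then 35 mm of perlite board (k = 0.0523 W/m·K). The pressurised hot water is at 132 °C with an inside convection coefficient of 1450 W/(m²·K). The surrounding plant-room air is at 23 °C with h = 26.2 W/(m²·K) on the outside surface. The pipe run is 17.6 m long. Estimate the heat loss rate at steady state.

Q ≈ 297 W

Per-layer cylindrical resistances, series-summed:
R_inner film = 1/(h_i·2πr₁L) = 1/(1450×2π×0.025×17.6) = 2.495×10^-4 K/W
R_brass pipe wall = ln(34/25)/(2π×104×17.6) = 2.674×10^-5 K/W
R_mineral wool = ln(114/34)/(2π×0.0344×17.6) = 0.318 K/W
R_perlite board = ln(149/114)/(2π×0.0523×17.6) = 0.04629 K/W
R_outer film = 1/(h_o·2πr_oL) = 1/(26.2×2π×0.149×17.6) = 0.002316 K/W
R_total = 0.3669 K/W
Q = ΔT/R_total = 109/0.3669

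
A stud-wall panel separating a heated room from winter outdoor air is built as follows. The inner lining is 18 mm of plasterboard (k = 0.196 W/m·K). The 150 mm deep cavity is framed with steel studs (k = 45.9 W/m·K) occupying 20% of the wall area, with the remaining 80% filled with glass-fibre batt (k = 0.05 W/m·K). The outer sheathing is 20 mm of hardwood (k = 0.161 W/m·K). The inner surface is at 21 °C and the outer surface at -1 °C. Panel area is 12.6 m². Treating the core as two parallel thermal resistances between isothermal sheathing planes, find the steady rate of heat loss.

Q ≈ 1190 W

Sheathing layers in series; stud and cavity paths in parallel between them.
R_inner = 0.018/(0.196×12.6) = 0.007289 K/W
R_stud  = 0.15/(45.9×0.2×12.6) = 0.001297 K/W
R_cav   = 0.15/(0.05×0.8×12.6) = 0.2976 K/W
1/R_core = 1/R_stud + 1/R_cav → R_core = 0.001291 K/W
R_outer = 0.02/(0.161×12.6) = 0.009859 K/W
R_total = 0.01844 K/W
Q = ΔT/R_total = 22/0.01844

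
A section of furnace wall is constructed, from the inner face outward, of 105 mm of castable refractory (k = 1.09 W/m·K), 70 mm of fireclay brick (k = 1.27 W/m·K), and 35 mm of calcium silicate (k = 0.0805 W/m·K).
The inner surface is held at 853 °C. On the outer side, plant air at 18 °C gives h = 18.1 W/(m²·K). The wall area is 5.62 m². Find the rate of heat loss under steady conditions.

Thermal resistances in series:
R_castable refractory = L/(kA) = 0.105/(1.09×5.62) = 0.01714 K/W
R_fireclay brick = L/(kA) = 0.07/(1.27×5.62) = 0.009807 K/W
R_calcium silicate = L/(kA) = 0.035/(0.0805×5.62) = 0.07736 K/W
R_outer film = 1/(h_o·A) = 1/(18.1×5.62) = 0.009831 K/W
R_total = 0.1141 K/W
Q = ΔT / R_total = 835 / 0.1141

Q ≈ 7320 W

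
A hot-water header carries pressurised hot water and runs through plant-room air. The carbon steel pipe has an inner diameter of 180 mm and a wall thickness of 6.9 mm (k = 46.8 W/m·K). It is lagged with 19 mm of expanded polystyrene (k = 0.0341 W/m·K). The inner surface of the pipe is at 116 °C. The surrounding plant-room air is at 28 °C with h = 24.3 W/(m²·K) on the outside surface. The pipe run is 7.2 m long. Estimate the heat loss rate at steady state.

Treating each annulus and film as a series resistance:
R_carbon steel pipe wall = ln(96.9/90)/(2π×46.8×7.2) = 3.489×10^-5 K/W
R_expanded polystyrene = ln(115.9/96.9)/(2π×0.0341×7.2) = 0.1161 K/W
R_outer film = 1/(h_o·2πr_oL) = 1/(24.3×2π×0.1159×7.2) = 0.007849 K/W
R_total = 0.1239 K/W
Q = ΔT/R_total = 88/0.1239

Q ≈ 710 W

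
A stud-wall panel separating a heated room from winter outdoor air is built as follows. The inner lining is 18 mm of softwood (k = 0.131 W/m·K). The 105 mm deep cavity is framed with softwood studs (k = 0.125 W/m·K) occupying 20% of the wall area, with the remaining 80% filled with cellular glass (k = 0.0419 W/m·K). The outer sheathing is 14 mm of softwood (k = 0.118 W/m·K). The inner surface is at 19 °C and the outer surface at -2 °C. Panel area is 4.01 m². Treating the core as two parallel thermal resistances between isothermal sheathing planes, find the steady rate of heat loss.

Sheathing layers in series; stud and cavity paths in parallel between them.
R_inner = 0.018/(0.131×4.01) = 0.03427 K/W
R_stud  = 0.105/(0.125×0.2×4.01) = 1.047 K/W
R_cav   = 0.105/(0.0419×0.8×4.01) = 0.7812 K/W
1/R_core = 1/R_stud + 1/R_cav → R_core = 0.4474 K/W
R_outer = 0.014/(0.118×4.01) = 0.02959 K/W
R_total = 0.5113 K/W
Q = ΔT/R_total = 21/0.5113

Q ≈ 41.1 W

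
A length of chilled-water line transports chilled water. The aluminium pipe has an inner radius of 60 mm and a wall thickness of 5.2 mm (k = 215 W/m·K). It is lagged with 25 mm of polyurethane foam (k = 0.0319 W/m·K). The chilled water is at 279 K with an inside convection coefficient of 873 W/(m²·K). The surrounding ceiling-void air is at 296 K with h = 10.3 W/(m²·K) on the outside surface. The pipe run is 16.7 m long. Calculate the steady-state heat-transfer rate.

Treating each annulus and film as a series resistance:
R_inner film = 1/(h_i·2πr₁L) = 1/(873×2π×0.06×16.7) = 1.819×10^-4 K/W
R_aluminium pipe wall = ln(65.2/60)/(2π×215×16.7) = 3.684×10^-6 K/W
R_polyurethane foam = ln(90.2/65.2)/(2π×0.0319×16.7) = 0.09697 K/W
R_outer film = 1/(h_o·2πr_oL) = 1/(10.3×2π×0.0902×16.7) = 0.01026 K/W
R_total = 0.1074 K/W
Q = ΔT/R_total = 17/0.1074

Q ≈ 158 W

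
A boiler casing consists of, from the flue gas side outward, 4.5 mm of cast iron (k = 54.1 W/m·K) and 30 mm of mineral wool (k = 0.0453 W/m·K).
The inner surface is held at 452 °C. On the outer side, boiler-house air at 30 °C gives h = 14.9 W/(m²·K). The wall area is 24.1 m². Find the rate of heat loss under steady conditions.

Series thermal resistances:
R_cast iron = L/(kA) = 0.0045/(54.1×24.1) = 3.451×10^-6 K/W
R_mineral wool = L/(kA) = 0.03/(0.0453×24.1) = 0.02748 K/W
R_outer film = 1/(h_o·A) = 1/(14.9×24.1) = 0.002785 K/W
R_total = 0.03027 K/W
Q = ΔT / R_total = 422 / 0.03027

Q ≈ 13900 W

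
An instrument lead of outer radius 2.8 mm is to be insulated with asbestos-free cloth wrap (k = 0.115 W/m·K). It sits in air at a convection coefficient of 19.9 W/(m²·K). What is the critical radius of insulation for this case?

r_cr ≈ 5.78 mm

For a cylinder r_cr = k/h = 0.115/19.9
r_cr = 5.78 mm; since the bare radius (2.8 mm) is below r_cr, adding a thin layer of insulation will *increase* heat loss.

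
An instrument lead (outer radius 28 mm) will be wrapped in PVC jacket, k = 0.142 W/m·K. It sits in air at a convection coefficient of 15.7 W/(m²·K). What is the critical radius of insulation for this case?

r_cr ≈ 9.04 mm

For a cylinder r_cr = k/h = 0.142/15.7
r_cr = 9.04 mm; since the bare radius (28 mm) is above r_cr, any added insulation will reduce heat loss.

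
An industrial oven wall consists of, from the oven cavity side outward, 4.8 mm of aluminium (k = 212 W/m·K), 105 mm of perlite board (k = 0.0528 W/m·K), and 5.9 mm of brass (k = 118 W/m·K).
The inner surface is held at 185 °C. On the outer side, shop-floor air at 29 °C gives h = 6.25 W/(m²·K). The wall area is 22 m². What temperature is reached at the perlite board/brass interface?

Using the resistance-network approach (series):
R_aluminium = L/(kA) = 0.0048/(212×22) = 1.029×10^-6 K/W
R_perlite board = L/(kA) = 0.105/(0.0528×22) = 0.09039 K/W
R_brass = L/(kA) = 0.0059/(118×22) = 2.273×10^-6 K/W
R_outer film = 1/(h_o·A) = 1/(6.25×22) = 0.007273 K/W
R_total = 0.09767 K/W;  Q = ΔT/R_total = 156/0.09767 = 1597 W
T_interface = T_inner − Q·ΣR(inner→interface) = 185 − 1600×0.09039

T ≈ 40.6 °C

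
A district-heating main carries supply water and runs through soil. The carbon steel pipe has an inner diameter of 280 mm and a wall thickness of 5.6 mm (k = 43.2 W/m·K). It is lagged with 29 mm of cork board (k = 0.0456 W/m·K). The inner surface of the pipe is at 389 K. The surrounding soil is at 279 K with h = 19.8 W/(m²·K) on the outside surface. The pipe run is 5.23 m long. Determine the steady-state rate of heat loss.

Q ≈ 846 W

Per-layer cylindrical resistances, series-summed:
R_carbon steel pipe wall = ln(145.6/140)/(2π×43.2×5.23) = 2.763×10^-5 K/W
R_cork board = ln(174.6/145.6)/(2π×0.0456×5.23) = 0.1212 K/W
R_outer film = 1/(h_o·2πr_oL) = 1/(19.8×2π×0.1746×5.23) = 0.008803 K/W
R_total = 0.13 K/W
Q = ΔT/R_total = 110/0.13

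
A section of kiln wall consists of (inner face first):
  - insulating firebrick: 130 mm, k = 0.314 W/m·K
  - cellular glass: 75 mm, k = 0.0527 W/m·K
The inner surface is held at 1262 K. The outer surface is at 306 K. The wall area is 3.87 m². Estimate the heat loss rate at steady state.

Model the wall as resistances in series:
R_insulating firebrick = L/(kA) = 0.13/(0.314×3.87) = 0.107 K/W
R_cellular glass = L/(kA) = 0.075/(0.0527×3.87) = 0.3677 K/W
R_total = 0.4747 K/W
Q = ΔT / R_total = 956 / 0.4747

Q ≈ 2010 W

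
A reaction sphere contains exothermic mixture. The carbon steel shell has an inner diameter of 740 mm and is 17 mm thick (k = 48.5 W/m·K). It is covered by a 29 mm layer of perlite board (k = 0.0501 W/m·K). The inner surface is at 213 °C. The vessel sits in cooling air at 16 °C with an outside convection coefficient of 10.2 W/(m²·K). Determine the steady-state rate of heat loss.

Q ≈ 594 W

Radial (spherical) resistances in series:
R_carbon steel shell = (1/0.37 − 1/0.387)/(4π×48.5) = 1.948×10^-4 K/W
R_perlite board = (1/0.387 − 1/0.416)/(4π×0.0501) = 0.2861 K/W
R_outer film = 1/(h·4πr_o²) = 1/(10.2×4π×0.416²) = 0.04508 K/W
R_total = 0.3314 K/W
Q = ΔT/R_total = 197/0.3314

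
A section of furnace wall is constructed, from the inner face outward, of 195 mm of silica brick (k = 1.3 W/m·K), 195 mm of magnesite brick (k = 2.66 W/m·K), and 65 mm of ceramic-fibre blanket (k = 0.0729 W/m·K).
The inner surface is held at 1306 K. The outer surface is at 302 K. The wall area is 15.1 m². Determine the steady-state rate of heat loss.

Model the wall as resistances in series:
R_silica brick = L/(kA) = 0.195/(1.3×15.1) = 0.009934 K/W
R_magnesite brick = L/(kA) = 0.195/(2.66×15.1) = 0.004855 K/W
R_ceramic-fibre blanket = L/(kA) = 0.065/(0.0729×15.1) = 0.05905 K/W
R_total = 0.07384 K/W
Q = ΔT / R_total = 1004 / 0.07384

Q ≈ 13600 W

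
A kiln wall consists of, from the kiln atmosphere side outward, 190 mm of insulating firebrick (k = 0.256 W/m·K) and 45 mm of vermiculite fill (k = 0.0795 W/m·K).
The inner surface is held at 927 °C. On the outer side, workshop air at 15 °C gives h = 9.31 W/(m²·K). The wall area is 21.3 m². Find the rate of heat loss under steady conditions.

Thermal resistances in series:
R_insulating firebrick = L/(kA) = 0.19/(0.256×21.3) = 0.03484 K/W
R_vermiculite fill = L/(kA) = 0.045/(0.0795×21.3) = 0.02657 K/W
R_outer film = 1/(h_o·A) = 1/(9.31×21.3) = 0.005043 K/W
R_total = 0.06646 K/W
Q = ΔT / R_total = 912 / 0.06646

Q ≈ 13700 W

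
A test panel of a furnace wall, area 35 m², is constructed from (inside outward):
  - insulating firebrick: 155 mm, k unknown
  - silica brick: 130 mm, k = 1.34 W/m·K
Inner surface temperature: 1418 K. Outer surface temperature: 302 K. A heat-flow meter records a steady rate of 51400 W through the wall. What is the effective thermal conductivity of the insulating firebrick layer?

Model the wall as resistances in series:
R_silica brick = L/(kA) = 0.13/(1.34×35) = 0.002772 K/W
Sum of known resistances R_other = 0.002772 K/W
Total R = ΔT/Q = 1116/51400 = 0.02171 K/W
R_insulating firebrick = R_total − R_other = 0.01894 K/W
k = L/(R·A) = 0.155/(0.01894×35)

k ≈ 0.234 W/(m·K)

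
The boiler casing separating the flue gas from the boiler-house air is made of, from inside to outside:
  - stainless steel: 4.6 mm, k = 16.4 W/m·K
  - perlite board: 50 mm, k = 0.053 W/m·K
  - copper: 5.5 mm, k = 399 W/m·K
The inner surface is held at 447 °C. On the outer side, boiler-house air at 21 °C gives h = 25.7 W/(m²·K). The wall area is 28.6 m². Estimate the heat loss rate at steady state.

Thermal resistances in series:
R_stainless steel = L/(kA) = 0.0046/(16.4×28.6) = 9.807×10^-6 K/W
R_perlite board = L/(kA) = 0.05/(0.053×28.6) = 0.03299 K/W
R_copper = L/(kA) = 0.0055/(399×28.6) = 4.82×10^-7 K/W
R_outer film = 1/(h_o·A) = 1/(25.7×28.6) = 0.001361 K/W
R_total = 0.03436 K/W
Q = ΔT / R_total = 426 / 0.03436

Q ≈ 12400 W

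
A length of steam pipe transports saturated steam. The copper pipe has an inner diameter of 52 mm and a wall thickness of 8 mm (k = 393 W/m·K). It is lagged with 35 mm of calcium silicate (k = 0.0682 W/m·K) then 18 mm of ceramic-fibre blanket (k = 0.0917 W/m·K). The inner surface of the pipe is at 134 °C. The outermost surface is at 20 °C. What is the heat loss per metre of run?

q′ ≈ 55.5 W/m

Radial resistances (cylindrical: R_cond = ln(r_o/r_i)/(2πkL), R_conv = 1/(h·2πrL)):
R_copper pipe wall = ln(34/26)/(2π×393×1) = 1.086×10^-4 K/W
R_calcium silicate = ln(69/34)/(2π×0.0682×1) = 1.652 K/W
R_ceramic-fibre blanket = ln(87/69)/(2π×0.0917×1) = 0.4023 K/W
R_total = 2.054 K/W
Q = ΔT/R_total = 114/2.054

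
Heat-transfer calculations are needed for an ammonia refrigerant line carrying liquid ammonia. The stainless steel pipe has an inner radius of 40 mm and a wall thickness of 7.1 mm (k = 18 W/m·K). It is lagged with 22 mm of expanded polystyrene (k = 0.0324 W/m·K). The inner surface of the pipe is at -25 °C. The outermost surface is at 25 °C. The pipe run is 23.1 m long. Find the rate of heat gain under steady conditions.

Q ≈ 613 W

Radial resistances (cylindrical: R_cond = ln(r_o/r_i)/(2πkL), R_conv = 1/(h·2πrL)):
R_stainless steel pipe wall = ln(47.1/40)/(2π×18×23.1) = 6.254×10^-5 K/W
R_expanded polystyrene = ln(69.1/47.1)/(2π×0.0324×23.1) = 0.0815 K/W
R_total = 0.08157 K/W
Q = ΔT/R_total = 50/0.08157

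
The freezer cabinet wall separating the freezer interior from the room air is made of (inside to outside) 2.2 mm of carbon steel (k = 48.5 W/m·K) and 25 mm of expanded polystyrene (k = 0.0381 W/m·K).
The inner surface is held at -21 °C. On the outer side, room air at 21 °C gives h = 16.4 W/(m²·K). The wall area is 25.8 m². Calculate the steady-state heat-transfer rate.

Q ≈ 1510 W

Model the wall as resistances in series:
R_carbon steel = L/(kA) = 0.0022/(48.5×25.8) = 1.758×10^-6 K/W
R_expanded polystyrene = L/(kA) = 0.025/(0.0381×25.8) = 0.02543 K/W
R_outer film = 1/(h_o·A) = 1/(16.4×25.8) = 0.002363 K/W
R_total = 0.0278 K/W
Q = ΔT / R_total = 42 / 0.0278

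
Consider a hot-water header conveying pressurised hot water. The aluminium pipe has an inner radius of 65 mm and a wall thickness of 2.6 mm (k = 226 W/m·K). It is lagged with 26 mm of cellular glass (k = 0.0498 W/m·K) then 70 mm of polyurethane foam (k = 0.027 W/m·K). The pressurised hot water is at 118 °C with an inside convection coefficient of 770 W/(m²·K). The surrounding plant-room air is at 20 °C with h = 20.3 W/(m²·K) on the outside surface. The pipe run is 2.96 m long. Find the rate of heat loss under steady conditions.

Per-layer cylindrical resistances, series-summed:
R_inner film = 1/(h_i·2πr₁L) = 1/(770×2π×0.065×2.96) = 0.001074 K/W
R_aluminium pipe wall = ln(67.6/65)/(2π×226×2.96) = 9.331×10^-6 K/W
R_cellular glass = ln(93.6/67.6)/(2π×0.0498×2.96) = 0.3514 K/W
R_polyurethane foam = ln(163.6/93.6)/(2π×0.027×2.96) = 1.112 K/W
R_outer film = 1/(h_o·2πr_oL) = 1/(20.3×2π×0.1636×2.96) = 0.01619 K/W
R_total = 1.481 K/W
Q = ΔT/R_total = 98/1.481

Q ≈ 66.2 W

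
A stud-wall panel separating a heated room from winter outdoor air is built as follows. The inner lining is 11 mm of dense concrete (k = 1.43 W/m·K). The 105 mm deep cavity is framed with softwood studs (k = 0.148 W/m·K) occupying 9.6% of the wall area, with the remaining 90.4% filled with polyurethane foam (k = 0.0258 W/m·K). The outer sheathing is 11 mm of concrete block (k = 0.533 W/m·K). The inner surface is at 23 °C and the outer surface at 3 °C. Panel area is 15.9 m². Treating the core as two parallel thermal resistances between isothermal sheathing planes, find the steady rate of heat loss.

Q ≈ 113 W

Sheathing layers in series; stud and cavity paths in parallel between them.
R_inner = 0.011/(1.43×15.9) = 4.838×10^-4 K/W
R_stud  = 0.105/(0.148×0.096×15.9) = 0.4648 K/W
R_cav   = 0.105/(0.0258×0.904×15.9) = 0.2831 K/W
1/R_core = 1/R_stud + 1/R_cav → R_core = 0.176 K/W
R_outer = 0.011/(0.533×15.9) = 0.001298 K/W
R_total = 0.1777 K/W
Q = ΔT/R_total = 20/0.1777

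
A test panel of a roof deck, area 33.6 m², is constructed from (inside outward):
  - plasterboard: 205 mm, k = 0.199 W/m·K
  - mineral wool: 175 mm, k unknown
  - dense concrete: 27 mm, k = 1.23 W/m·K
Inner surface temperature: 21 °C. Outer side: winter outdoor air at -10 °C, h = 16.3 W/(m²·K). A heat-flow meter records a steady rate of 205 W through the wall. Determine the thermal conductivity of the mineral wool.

Model the wall as resistances in series:
R_plasterboard = L/(kA) = 0.205/(0.199×33.6) = 0.03066 K/W
R_dense concrete = L/(kA) = 0.027/(1.23×33.6) = 6.533×10^-4 K/W
R_outer film = 1/(h_o·A) = 1/(16.3×33.6) = 0.001826 K/W
Sum of known resistances R_other = 0.03314 K/W
Total R = ΔT/Q = 31/205 = 0.1512 K/W
R_mineral wool = R_total − R_other = 0.1181 K/W
k = L/(R·A) = 0.175/(0.1181×33.6)

k ≈ 0.0441 W/(m·K)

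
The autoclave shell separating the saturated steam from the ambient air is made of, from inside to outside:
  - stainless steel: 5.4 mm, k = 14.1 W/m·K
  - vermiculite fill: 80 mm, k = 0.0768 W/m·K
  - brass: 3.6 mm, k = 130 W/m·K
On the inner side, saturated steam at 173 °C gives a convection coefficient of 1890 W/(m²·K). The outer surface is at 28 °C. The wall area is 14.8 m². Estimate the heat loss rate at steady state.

Q ≈ 2060 W

Model the wall as resistances in series:
R_inner film = 1/(h_i·A) = 1/(1890×14.8) = 3.575×10^-5 K/W
R_stainless steel = L/(kA) = 0.0054/(14.1×14.8) = 2.588×10^-5 K/W
R_vermiculite fill = L/(kA) = 0.08/(0.0768×14.8) = 0.07038 K/W
R_brass = L/(kA) = 0.0036/(130×14.8) = 1.871×10^-6 K/W
R_total = 0.07045 K/W
Q = ΔT / R_total = 145 / 0.07045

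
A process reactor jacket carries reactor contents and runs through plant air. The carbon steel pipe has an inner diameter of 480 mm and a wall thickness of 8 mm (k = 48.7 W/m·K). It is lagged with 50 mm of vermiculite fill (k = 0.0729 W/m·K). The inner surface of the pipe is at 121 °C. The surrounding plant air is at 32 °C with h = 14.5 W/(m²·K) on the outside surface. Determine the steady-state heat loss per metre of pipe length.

q′ ≈ 203 W/m

Cylindrical conduction, so R = ln(r₂/r₁)/(2πkL) per layer, in series:
R_carbon steel pipe wall = ln(248/240)/(2π×48.7×1) = 1.072×10^-4 K/W
R_vermiculite fill = ln(298/248)/(2π×0.0729×1) = 0.401 K/W
R_outer film = 1/(h_o·2πr_oL) = 1/(14.5×2π×0.298×1) = 0.03683 K/W
R_total = 0.4379 K/W
Q = ΔT/R_total = 89/0.4379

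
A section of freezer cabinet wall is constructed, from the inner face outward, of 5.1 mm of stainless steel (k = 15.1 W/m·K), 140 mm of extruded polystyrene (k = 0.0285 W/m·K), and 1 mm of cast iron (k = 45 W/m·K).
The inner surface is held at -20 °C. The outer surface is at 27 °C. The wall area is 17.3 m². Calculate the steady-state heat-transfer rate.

Q ≈ 166 W

Thermal resistances in series:
R_stainless steel = L/(kA) = 0.0051/(15.1×17.3) = 1.952×10^-5 K/W
R_extruded polystyrene = L/(kA) = 0.14/(0.0285×17.3) = 0.2839 K/W
R_cast iron = L/(kA) = 0.001/(45×17.3) = 1.285×10^-6 K/W
R_total = 0.284 K/W
Q = ΔT / R_total = 47 / 0.284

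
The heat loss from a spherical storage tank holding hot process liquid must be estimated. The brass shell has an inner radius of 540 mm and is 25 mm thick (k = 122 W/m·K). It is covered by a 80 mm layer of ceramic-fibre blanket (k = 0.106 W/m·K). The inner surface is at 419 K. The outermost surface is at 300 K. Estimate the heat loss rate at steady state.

Q ≈ 722 W

For a spherical shell R = (1/r₁ − 1/r₂)/(4πk); film R = 1/(h·4πr²). In series:
R_brass shell = (1/0.54 − 1/0.565)/(4π×122) = 5.345×10^-5 K/W
R_ceramic-fibre blanket = (1/0.565 − 1/0.645)/(4π×0.106) = 0.1648 K/W
R_total = 0.1649 K/W
Q = ΔT/R_total = 119/0.1649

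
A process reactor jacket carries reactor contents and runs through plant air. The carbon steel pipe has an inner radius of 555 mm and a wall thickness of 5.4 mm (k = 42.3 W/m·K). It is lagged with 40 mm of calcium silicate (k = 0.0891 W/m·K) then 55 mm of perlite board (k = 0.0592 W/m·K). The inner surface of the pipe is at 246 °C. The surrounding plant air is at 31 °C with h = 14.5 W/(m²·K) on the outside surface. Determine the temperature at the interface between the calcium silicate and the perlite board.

T ≈ 175 °C

Radial resistances (cylindrical: R_cond = ln(r_o/r_i)/(2πkL), R_conv = 1/(h·2πrL)):
R_carbon steel pipe wall = ln(560.4/555)/(2π×42.3×1) = 3.643×10^-5 K/W
R_calcium silicate = ln(600.4/560.4)/(2π×0.0891×1) = 0.1232 K/W
R_perlite board = ln(655.4/600.4)/(2π×0.0592×1) = 0.2356 K/W
R_outer film = 1/(h_o·2πr_oL) = 1/(14.5×2π×0.6554×1) = 0.01675 K/W
R_total = 0.3756 K/W
Q = ΔT/R_total = 215/0.3756
Q = 572 W/m
T_interface = T_inner − Q·ΣR(inner→interface) = 246 − 572×0.1232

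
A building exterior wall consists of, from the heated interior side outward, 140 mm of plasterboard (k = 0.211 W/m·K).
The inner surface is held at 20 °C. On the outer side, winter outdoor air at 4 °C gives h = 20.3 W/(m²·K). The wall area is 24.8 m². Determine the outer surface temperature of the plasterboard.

Treating each layer as a thermal resistance in series:
R_plasterboard = L/(kA) = 0.14/(0.211×24.8) = 0.02675 K/W
R_outer film = 1/(h_o·A) = 1/(20.3×24.8) = 0.001986 K/W
R_total = 0.02874 K/W;  Q = ΔT/R_total = 16/0.02874 = 556.7 W
T_interface = T_inner − Q·ΣR(inner→interface) = 20 − 557×0.02675

T ≈ 5.11 °C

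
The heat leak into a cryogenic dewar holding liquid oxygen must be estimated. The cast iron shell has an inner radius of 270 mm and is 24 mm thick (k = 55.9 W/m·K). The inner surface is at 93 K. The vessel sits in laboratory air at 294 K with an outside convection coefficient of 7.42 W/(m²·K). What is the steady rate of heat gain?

Each spherical layer contributes R = (1/r_i − 1/r_o)/(4πk):
R_cast iron shell = (1/0.27 − 1/0.294)/(4π×55.9) = 4.304×10^-4 K/W
R_outer film = 1/(h·4πr_o²) = 1/(7.42×4π×0.294²) = 0.1241 K/W
R_total = 0.1245 K/W
Q = ΔT/R_total = 201/0.1245

Q ≈ 1610 W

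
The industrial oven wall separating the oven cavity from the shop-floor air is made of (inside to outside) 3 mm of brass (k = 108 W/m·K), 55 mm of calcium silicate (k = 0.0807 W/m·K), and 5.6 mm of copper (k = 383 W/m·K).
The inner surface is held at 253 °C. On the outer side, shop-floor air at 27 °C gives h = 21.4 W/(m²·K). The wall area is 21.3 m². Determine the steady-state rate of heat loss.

Q ≈ 6610 W

Series thermal resistances:
R_brass = L/(kA) = 0.003/(108×21.3) = 1.304×10^-6 K/W
R_calcium silicate = L/(kA) = 0.055/(0.0807×21.3) = 0.032 K/W
R_copper = L/(kA) = 0.0056/(383×21.3) = 6.865×10^-7 K/W
R_outer film = 1/(h_o·A) = 1/(21.4×21.3) = 0.002194 K/W
R_total = 0.03419 K/W
Q = ΔT / R_total = 226 / 0.03419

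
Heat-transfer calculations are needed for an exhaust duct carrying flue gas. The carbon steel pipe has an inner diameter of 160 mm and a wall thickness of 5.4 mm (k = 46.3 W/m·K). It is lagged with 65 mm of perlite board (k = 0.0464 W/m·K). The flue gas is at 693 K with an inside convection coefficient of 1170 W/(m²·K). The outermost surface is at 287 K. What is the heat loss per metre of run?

q′ ≈ 209 W/m

Radial resistances (cylindrical: R_cond = ln(r_o/r_i)/(2πkL), R_conv = 1/(h·2πrL)):
R_inner film = 1/(h_i·2πr₁L) = 1/(1170×2π×0.08×1) = 0.0017 K/W
R_carbon steel pipe wall = ln(85.4/80)/(2π×46.3×1) = 2.245×10^-4 K/W
R_perlite board = ln(150.4/85.4)/(2π×0.0464×1) = 1.941 K/W
R_total = 1.943 K/W
Q = ΔT/R_total = 406/1.943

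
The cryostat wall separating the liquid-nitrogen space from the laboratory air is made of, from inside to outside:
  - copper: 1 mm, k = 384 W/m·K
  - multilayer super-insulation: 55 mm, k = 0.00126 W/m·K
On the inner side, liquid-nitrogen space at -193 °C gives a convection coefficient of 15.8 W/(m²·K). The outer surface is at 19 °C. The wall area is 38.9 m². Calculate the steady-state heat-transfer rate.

Treating each layer as a thermal resistance in series:
R_inner film = 1/(h_i·A) = 1/(15.8×38.9) = 0.001627 K/W
R_copper = L/(kA) = 0.001/(384×38.9) = 6.695×10^-8 K/W
R_multilayer super-insulation = L/(kA) = 0.055/(0.00126×38.9) = 1.122 K/W
R_total = 1.124 K/W
Q = ΔT / R_total = 212 / 1.124

Q ≈ 189 W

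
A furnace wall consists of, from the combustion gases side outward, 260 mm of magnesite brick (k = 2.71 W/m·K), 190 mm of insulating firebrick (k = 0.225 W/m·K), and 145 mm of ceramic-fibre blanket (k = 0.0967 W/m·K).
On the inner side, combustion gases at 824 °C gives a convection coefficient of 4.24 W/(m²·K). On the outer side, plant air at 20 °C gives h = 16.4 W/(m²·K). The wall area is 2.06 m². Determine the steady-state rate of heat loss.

Q ≈ 605 W

Model the wall as resistances in series:
R_inner film = 1/(h_i·A) = 1/(4.24×2.06) = 0.1145 K/W
R_magnesite brick = L/(kA) = 0.26/(2.71×2.06) = 0.04657 K/W
R_insulating firebrick = L/(kA) = 0.19/(0.225×2.06) = 0.4099 K/W
R_ceramic-fibre blanket = L/(kA) = 0.145/(0.0967×2.06) = 0.7279 K/W
R_outer film = 1/(h_o·A) = 1/(16.4×2.06) = 0.0296 K/W
R_total = 1.328 K/W
Q = ΔT / R_total = 804 / 1.328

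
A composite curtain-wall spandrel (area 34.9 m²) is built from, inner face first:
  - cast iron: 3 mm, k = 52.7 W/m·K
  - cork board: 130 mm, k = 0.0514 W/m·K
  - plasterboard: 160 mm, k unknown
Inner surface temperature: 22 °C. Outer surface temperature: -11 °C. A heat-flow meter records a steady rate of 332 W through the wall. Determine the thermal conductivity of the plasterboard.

Thermal resistances in series:
R_cast iron = L/(kA) = 0.003/(52.7×34.9) = 1.631×10^-6 K/W
R_cork board = L/(kA) = 0.13/(0.0514×34.9) = 0.07247 K/W
Sum of known resistances R_other = 0.07247 K/W
Total R = ΔT/Q = 33/332 = 0.0994 K/W
R_plasterboard = R_total − R_other = 0.02693 K/W
k = L/(R·A) = 0.16/(0.02693×34.9)

k ≈ 0.17 W/(m·K)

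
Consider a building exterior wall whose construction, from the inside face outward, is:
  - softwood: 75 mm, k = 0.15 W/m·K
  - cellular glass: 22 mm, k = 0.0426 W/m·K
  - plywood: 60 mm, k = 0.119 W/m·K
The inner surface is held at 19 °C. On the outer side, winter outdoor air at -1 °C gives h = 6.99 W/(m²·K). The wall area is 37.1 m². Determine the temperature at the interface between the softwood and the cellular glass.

T ≈ 13 °C

Model the wall as resistances in series:
R_softwood = L/(kA) = 0.075/(0.15×37.1) = 0.01348 K/W
R_cellular glass = L/(kA) = 0.022/(0.0426×37.1) = 0.01392 K/W
R_plywood = L/(kA) = 0.06/(0.119×37.1) = 0.01359 K/W
R_outer film = 1/(h_o·A) = 1/(6.99×37.1) = 0.003856 K/W
R_total = 0.04484 K/W;  Q = ΔT/R_total = 20/0.04484 = 446 W
T_interface = T_inner − Q·ΣR(inner→interface) = 19 − 446×0.01348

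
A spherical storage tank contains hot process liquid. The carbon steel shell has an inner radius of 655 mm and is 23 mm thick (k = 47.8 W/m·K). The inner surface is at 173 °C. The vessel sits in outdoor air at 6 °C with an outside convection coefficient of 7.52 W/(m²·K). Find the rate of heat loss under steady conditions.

Spherical conduction: R = (1/r_in − 1/r_out)/(4πk) per layer; series-sum.
R_carbon steel shell = (1/0.655 − 1/0.678)/(4π×47.8) = 8.622×10^-5 K/W
R_outer film = 1/(h·4πr_o²) = 1/(7.52×4π×0.678²) = 0.02302 K/W
R_total = 0.02311 K/W
Q = ΔT/R_total = 167/0.02311

Q ≈ 7230 W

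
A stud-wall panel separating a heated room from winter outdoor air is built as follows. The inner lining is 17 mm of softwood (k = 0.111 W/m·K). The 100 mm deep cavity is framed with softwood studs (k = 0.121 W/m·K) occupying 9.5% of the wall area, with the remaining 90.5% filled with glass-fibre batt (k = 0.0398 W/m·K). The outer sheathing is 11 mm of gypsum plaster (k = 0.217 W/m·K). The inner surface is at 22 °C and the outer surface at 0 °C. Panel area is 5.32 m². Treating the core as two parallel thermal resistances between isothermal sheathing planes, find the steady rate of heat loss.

Sheathing layers in series; stud and cavity paths in parallel between them.
R_inner = 0.017/(0.111×5.32) = 0.02879 K/W
R_stud  = 0.1/(0.121×0.095×5.32) = 1.635 K/W
R_cav   = 0.1/(0.0398×0.905×5.32) = 0.5219 K/W
1/R_core = 1/R_stud + 1/R_cav → R_core = 0.3956 K/W
R_outer = 0.011/(0.217×5.32) = 0.009528 K/W
R_total = 0.4339 K/W
Q = ΔT/R_total = 22/0.4339

Q ≈ 50.7 W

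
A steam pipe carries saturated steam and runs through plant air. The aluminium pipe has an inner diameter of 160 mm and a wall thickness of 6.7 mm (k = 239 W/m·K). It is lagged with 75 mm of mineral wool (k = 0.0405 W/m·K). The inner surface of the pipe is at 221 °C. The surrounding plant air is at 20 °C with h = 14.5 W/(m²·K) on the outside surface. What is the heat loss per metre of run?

For a radial system each layer contributes R = ln(r_out/r_in)/(2πkL); films add R = 1/(hA).
R_aluminium pipe wall = ln(86.7/80)/(2π×239×1) = 5.356×10^-5 K/W
R_mineral wool = ln(161.7/86.7)/(2π×0.0405×1) = 2.449 K/W
R_outer film = 1/(h_o·2πr_oL) = 1/(14.5×2π×0.1617×1) = 0.06788 K/W
R_total = 2.517 K/W
Q = ΔT/R_total = 201/2.517

q′ ≈ 79.8 W/m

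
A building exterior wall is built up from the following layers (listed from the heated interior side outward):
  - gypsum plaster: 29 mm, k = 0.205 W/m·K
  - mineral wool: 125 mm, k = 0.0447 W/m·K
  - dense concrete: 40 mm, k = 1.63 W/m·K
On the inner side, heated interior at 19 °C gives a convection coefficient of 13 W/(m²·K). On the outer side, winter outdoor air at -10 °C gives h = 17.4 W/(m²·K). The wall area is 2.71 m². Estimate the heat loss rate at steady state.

Thermal resistances in series:
R_inner film = 1/(h_i·A) = 1/(13×2.71) = 0.02838 K/W
R_gypsum plaster = L/(kA) = 0.029/(0.205×2.71) = 0.0522 K/W
R_mineral wool = L/(kA) = 0.125/(0.0447×2.71) = 1.032 K/W
R_dense concrete = L/(kA) = 0.04/(1.63×2.71) = 0.009055 K/W
R_outer film = 1/(h_o·A) = 1/(17.4×2.71) = 0.02121 K/W
R_total = 1.143 K/W
Q = ΔT / R_total = 29 / 1.143

Q ≈ 25.4 W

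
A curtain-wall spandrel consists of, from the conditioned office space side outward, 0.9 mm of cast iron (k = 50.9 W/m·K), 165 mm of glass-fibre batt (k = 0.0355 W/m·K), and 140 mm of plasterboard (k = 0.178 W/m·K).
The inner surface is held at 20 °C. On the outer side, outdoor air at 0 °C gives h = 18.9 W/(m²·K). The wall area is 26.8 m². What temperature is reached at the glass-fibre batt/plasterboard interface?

Model the wall as resistances in series:
R_cast iron = L/(kA) = 0.0009/(50.9×26.8) = 6.598×10^-7 K/W
R_glass-fibre batt = L/(kA) = 0.165/(0.0355×26.8) = 0.1734 K/W
R_plasterboard = L/(kA) = 0.14/(0.178×26.8) = 0.02935 K/W
R_outer film = 1/(h_o·A) = 1/(18.9×26.8) = 0.001974 K/W
R_total = 0.2048 K/W;  Q = ΔT/R_total = 20/0.2048 = 97.68 W
T_interface = T_inner − Q·ΣR(inner→interface) = 20 − 97.7×0.1734

T ≈ 3.06 °C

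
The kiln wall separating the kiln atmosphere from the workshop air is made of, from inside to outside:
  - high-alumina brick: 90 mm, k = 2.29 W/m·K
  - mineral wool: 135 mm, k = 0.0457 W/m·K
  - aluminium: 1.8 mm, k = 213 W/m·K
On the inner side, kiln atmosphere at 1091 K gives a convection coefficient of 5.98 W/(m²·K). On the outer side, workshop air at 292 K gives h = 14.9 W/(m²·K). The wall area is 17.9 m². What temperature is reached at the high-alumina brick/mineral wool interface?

T ≈ 1040 K

Thermal resistances in series:
R_inner film = 1/(h_i·A) = 1/(5.98×17.9) = 0.009342 K/W
R_high-alumina brick = L/(kA) = 0.09/(2.29×17.9) = 0.002196 K/W
R_mineral wool = L/(kA) = 0.135/(0.0457×17.9) = 0.165 K/W
R_aluminium = L/(kA) = 0.0018/(213×17.9) = 4.721×10^-7 K/W
R_outer film = 1/(h_o·A) = 1/(14.9×17.9) = 0.003749 K/W
R_total = 0.1803 K/W;  Q = ΔT/R_total = 799/0.1803 = 4431 W
T_interface = T_inner − Q·ΣR(inner→interface) = 1091 − 4430×0.01154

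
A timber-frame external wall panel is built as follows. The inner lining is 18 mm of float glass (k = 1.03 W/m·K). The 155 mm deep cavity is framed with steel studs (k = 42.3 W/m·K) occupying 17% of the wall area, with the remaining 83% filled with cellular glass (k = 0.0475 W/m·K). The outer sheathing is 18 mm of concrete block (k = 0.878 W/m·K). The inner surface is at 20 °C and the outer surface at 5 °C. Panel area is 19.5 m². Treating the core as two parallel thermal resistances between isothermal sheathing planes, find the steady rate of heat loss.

Sheathing layers in series; stud and cavity paths in parallel between them.
R_inner = 0.018/(1.03×19.5) = 8.962×10^-4 K/W
R_stud  = 0.155/(42.3×0.17×19.5) = 0.001105 K/W
R_cav   = 0.155/(0.0475×0.83×19.5) = 0.2016 K/W
1/R_core = 1/R_stud + 1/R_cav → R_core = 0.001099 K/W
R_outer = 0.018/(0.878×19.5) = 0.001051 K/W
R_total = 0.003047 K/W
Q = ΔT/R_total = 15/0.003047

Q ≈ 4920 W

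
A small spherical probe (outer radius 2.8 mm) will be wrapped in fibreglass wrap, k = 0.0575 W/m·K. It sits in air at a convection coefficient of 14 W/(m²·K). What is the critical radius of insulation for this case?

For a sphere r_cr = 2k/h = 2×0.0575/14
r_cr = 8.21 mm; since the bare radius (2.8 mm) is below r_cr, adding a thin layer of insulation will *increase* heat loss.

r_cr ≈ 8.21 mm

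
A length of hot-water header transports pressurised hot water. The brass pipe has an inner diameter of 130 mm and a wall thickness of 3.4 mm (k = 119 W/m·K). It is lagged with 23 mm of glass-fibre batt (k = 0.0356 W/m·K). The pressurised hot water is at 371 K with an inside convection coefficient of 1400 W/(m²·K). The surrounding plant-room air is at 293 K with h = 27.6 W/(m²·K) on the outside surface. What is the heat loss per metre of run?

q′ ≈ 57.3 W/m

Treating each annulus and film as a series resistance:
R_inner film = 1/(h_i·2πr₁L) = 1/(1400×2π×0.065×1) = 0.001749 K/W
R_brass pipe wall = ln(68.4/65)/(2π×119×1) = 6.819×10^-5 K/W
R_glass-fibre batt = ln(91.4/68.4)/(2π×0.0356×1) = 1.296 K/W
R_outer film = 1/(h_o·2πr_oL) = 1/(27.6×2π×0.0914×1) = 0.06309 K/W
R_total = 1.361 K/W
Q = ΔT/R_total = 78/1.361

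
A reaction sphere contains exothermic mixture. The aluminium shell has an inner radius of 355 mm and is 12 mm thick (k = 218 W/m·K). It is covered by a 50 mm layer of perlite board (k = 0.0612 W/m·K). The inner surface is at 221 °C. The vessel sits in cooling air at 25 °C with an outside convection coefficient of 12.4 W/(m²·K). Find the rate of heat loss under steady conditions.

Q ≈ 424 W

Radial (spherical) resistances in series:
R_aluminium shell = (1/0.355 − 1/0.367)/(4π×218) = 3.362×10^-5 K/W
R_perlite board = (1/0.367 − 1/0.417)/(4π×0.0612) = 0.4248 K/W
R_outer film = 1/(h·4πr_o²) = 1/(12.4×4π×0.417²) = 0.03691 K/W
R_total = 0.4618 K/W
Q = ΔT/R_total = 196/0.4618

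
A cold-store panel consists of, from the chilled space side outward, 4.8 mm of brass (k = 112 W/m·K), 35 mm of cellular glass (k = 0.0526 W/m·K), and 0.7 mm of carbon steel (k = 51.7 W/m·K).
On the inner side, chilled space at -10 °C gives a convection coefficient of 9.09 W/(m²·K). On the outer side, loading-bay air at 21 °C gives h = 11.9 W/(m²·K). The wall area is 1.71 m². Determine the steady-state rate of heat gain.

Using the resistance-network approach (series):
R_inner film = 1/(h_i·A) = 1/(9.09×1.71) = 0.06433 K/W
R_brass = L/(kA) = 0.0048/(112×1.71) = 2.506×10^-5 K/W
R_cellular glass = L/(kA) = 0.035/(0.0526×1.71) = 0.3891 K/W
R_carbon steel = L/(kA) = 0.0007/(51.7×1.71) = 7.918×10^-6 K/W
R_outer film = 1/(h_o·A) = 1/(11.9×1.71) = 0.04914 K/W
R_total = 0.5026 K/W
Q = ΔT / R_total = 31 / 0.5026

Q ≈ 61.7 W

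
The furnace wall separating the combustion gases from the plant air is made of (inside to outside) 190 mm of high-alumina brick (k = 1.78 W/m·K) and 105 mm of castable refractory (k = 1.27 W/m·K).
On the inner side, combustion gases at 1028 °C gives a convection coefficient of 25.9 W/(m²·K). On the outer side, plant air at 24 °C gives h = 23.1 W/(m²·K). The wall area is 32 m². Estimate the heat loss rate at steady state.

Thermal resistances in series:
R_inner film = 1/(h_i·A) = 1/(25.9×32) = 0.001207 K/W
R_high-alumina brick = L/(kA) = 0.19/(1.78×32) = 0.003336 K/W
R_castable refractory = L/(kA) = 0.105/(1.27×32) = 0.002584 K/W
R_outer film = 1/(h_o·A) = 1/(23.1×32) = 0.001353 K/W
R_total = 0.008479 K/W
Q = ΔT / R_total = 1004 / 0.008479

Q ≈ 118000 W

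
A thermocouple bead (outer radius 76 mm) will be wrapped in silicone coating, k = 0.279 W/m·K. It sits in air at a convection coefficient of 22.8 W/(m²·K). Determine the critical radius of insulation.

r_cr ≈ 24.5 mm

For a sphere r_cr = 2k/h = 2×0.279/22.8
r_cr = 24.5 mm; since the bare radius (76 mm) is above r_cr, any added insulation will reduce heat loss.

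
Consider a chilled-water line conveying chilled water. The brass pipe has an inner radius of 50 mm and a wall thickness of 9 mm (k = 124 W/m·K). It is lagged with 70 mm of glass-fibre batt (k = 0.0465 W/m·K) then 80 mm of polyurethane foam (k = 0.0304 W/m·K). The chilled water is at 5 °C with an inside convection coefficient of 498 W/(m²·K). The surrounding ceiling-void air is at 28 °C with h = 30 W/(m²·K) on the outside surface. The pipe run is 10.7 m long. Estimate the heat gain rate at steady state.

For a radial system each layer contributes R = ln(r_out/r_in)/(2πkL); films add R = 1/(hA).
R_inner film = 1/(h_i·2πr₁L) = 1/(498×2π×0.05×10.7) = 5.974×10^-4 K/W
R_brass pipe wall = ln(59/50)/(2π×124×10.7) = 1.985×10^-5 K/W
R_glass-fibre batt = ln(129/59)/(2π×0.0465×10.7) = 0.2502 K/W
R_polyurethane foam = ln(209/129)/(2π×0.0304×10.7) = 0.2361 K/W
R_outer film = 1/(h_o·2πr_oL) = 1/(30×2π×0.209×10.7) = 0.002372 K/W
R_total = 0.4893 K/W
Q = ΔT/R_total = 23/0.4893

Q ≈ 47 W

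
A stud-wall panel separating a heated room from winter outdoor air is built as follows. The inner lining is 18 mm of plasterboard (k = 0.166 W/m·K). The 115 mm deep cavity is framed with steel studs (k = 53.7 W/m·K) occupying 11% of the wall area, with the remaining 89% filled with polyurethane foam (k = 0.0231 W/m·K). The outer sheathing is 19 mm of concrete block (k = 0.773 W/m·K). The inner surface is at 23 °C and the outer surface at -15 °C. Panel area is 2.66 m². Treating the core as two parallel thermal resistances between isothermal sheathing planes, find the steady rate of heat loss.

Q ≈ 663 W

Sheathing layers in series; stud and cavity paths in parallel between them.
R_inner = 0.018/(0.166×2.66) = 0.04076 K/W
R_stud  = 0.115/(53.7×0.11×2.66) = 0.007319 K/W
R_cav   = 0.115/(0.0231×0.89×2.66) = 2.103 K/W
1/R_core = 1/R_stud + 1/R_cav → R_core = 0.007294 K/W
R_outer = 0.019/(0.773×2.66) = 0.00924 K/W
R_total = 0.0573 K/W
Q = ΔT/R_total = 38/0.0573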